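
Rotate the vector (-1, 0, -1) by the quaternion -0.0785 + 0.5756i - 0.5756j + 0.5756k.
(-0.428, 1.325, -0.247)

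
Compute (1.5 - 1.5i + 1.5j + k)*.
1.5 + 1.5i - 1.5j - k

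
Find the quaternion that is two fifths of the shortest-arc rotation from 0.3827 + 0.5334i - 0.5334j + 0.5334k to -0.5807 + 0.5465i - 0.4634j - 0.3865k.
-0.0264 + 0.7155i - 0.6694j + 0.1979k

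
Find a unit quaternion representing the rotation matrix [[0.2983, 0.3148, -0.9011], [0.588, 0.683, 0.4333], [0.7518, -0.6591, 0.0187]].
0.7071 - 0.3862i - 0.5844j + 0.0966k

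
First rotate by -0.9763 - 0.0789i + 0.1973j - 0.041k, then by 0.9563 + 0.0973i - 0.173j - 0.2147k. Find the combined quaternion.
-0.9006 - 0.121i + 0.3785j + 0.176k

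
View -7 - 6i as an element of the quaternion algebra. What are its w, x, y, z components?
-7 - 6i + 0j + 0k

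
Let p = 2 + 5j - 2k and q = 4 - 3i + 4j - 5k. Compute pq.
-22 - 23i + 34j - 3k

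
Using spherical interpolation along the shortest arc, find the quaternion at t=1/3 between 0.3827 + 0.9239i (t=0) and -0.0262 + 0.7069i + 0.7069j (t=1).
0.2647 + 0.9273i + 0.2646j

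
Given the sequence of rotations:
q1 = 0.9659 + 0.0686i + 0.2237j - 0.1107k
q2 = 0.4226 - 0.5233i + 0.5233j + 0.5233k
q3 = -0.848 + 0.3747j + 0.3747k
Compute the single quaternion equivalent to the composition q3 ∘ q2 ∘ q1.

q2 · q1 = 0.385 - 0.6515i + 0.578j + 0.3057k
q3 · q2 · q1 = -0.6576 + 0.4504i - 0.59j + 0.1291k
-0.6576 + 0.4504i - 0.59j + 0.1291k


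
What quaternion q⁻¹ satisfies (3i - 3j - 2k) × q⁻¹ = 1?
-0.1364i + 0.1364j + 0.0909k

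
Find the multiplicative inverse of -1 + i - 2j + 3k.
-0.0667 - 0.0667i + 0.1333j - 0.2k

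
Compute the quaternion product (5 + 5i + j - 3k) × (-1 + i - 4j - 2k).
-12 - 14i - 14j - 28k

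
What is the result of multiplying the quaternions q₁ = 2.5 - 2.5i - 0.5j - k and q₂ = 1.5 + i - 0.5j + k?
7 - 2.25i - 0.5j + 2.75k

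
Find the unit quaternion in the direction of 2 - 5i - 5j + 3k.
0.252 - 0.6299i - 0.6299j + 0.378k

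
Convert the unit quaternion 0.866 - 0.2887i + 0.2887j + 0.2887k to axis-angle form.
axis = (-√3/3, √3/3, √3/3), θ = π/3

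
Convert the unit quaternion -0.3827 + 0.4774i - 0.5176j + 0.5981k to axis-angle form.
axis = (0.5167, -0.5602, 0.6474), θ = 5π/4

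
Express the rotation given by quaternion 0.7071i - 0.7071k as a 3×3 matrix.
[[0, 0, -1], [0, -1, 0], [-1, 0, 0]]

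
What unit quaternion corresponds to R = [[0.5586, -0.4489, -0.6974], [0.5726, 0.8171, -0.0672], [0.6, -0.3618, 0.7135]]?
0.8788 - 0.0838i - 0.3691j + 0.2906k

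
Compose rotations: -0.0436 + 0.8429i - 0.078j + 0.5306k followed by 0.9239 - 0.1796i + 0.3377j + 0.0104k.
0.1319 + 0.9666i + 0.0173j + 0.2191k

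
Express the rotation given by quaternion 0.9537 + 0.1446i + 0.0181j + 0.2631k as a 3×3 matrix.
[[0.8609, -0.4966, 0.1106], [0.5071, 0.8197, -0.2663], [0.0416, 0.2853, 0.9575]]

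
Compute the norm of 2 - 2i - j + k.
√10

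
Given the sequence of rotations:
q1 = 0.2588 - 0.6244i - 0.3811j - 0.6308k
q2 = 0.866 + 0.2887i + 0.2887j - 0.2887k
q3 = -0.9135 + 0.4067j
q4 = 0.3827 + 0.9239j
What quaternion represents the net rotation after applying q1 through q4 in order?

q2 · q1 = 0.3323 - 0.7582i + 0.1071j - 0.5507k
q3 · q2 · q1 = -0.3471 + 0.4686i + 0.0373j + 0.8114k
q4 · q3 · q2 · q1 = -0.1673 + 0.929i - 0.3064j - 0.1224k
-0.1673 + 0.929i - 0.3064j - 0.1224k


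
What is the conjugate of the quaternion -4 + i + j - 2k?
-4 - i - j + 2k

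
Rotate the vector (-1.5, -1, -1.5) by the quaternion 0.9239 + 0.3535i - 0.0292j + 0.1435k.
(-1.221, -0.083, -2)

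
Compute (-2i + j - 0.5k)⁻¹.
0.381i - 0.1905j + 0.0952k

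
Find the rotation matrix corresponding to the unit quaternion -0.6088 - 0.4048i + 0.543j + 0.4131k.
[[0.069, 0.0634, -0.9956], [-0.9426, 0.331, -0.0443], [0.3267, 0.9415, 0.0826]]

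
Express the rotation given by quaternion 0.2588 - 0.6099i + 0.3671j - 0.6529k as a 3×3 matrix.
[[-0.1221, -0.1098, 0.9864], [-0.7857, -0.5965, -0.1637], [0.6064, -0.795, -0.0135]]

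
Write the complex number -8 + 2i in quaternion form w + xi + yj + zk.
-8 + 2i + 0j + 0k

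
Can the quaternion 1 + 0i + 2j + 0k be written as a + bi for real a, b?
No. The quaternion 1 + 2j has j-coefficient y = 2 and k-coefficient z = 0, not both zero, so it does not lie in the complex subalgebra spanned by 1 and i.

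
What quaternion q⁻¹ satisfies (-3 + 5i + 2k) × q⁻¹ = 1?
-0.0789 - 0.1316i - 0.0526k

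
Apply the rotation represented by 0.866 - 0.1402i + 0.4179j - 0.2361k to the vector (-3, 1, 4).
(1.834, 2.609, 3.978)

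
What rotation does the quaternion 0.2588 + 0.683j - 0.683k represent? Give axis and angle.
axis = (0, √2/2, -√2/2), θ = 5π/6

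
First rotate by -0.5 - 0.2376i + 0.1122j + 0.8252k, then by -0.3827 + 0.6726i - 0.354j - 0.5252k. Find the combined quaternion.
0.8243 - 0.4786i - 0.2962j - 0.0618k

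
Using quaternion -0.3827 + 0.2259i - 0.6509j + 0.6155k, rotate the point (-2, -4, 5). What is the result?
(4.383, -2.172, 4.59)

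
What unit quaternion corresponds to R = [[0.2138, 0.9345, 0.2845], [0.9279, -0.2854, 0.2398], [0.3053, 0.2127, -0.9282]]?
-0.0087 + 0.779i + 0.5977j + 0.1893k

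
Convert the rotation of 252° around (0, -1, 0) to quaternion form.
-0.5878 - 0.809j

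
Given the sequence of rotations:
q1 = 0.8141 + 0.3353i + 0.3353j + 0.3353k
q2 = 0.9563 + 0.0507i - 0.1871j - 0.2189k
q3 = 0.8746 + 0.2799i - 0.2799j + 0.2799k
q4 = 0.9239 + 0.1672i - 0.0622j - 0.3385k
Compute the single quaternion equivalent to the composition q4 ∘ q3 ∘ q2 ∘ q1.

q2 · q1 = 0.8977 + 0.3726i + 0.0779j + 0.2222k
q3 · q2 · q1 = 0.6404 + 0.4931i - 0.141j + 0.5717k
q4 · q3 · q2 · q1 = 0.694 + 0.4794i - 0.4326j + 0.3185k
0.694 + 0.4794i - 0.4326j + 0.3185k


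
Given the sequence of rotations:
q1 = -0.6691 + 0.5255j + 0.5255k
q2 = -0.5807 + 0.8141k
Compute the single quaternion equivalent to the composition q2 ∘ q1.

q2 · q1 = -0.0393 - 0.4278i - 0.3052j - 0.8499k
-0.0393 - 0.4278i - 0.3052j - 0.8499k


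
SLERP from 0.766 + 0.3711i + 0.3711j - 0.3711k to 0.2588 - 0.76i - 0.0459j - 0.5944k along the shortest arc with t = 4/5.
0.4598 - 0.5951i + 0.0645j - 0.656k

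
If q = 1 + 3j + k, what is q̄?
1 - 3j - k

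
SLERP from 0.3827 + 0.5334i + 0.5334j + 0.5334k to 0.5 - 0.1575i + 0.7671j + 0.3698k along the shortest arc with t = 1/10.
0.4067 + 0.4722i + 0.5746j + 0.5306k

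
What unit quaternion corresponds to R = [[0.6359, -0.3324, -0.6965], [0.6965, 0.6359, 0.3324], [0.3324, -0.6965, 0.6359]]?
0.8526 - 0.3017i - 0.3017j + 0.3017k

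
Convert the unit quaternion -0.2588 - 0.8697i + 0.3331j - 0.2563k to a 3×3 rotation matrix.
[[0.6467, -0.7121, 0.2734], [-0.4467, -0.6441, -0.6209], [0.6182, 0.2794, -0.7347]]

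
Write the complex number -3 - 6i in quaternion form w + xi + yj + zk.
-3 - 6i + 0j + 0k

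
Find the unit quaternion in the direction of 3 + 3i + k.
0.6882 + 0.6882i + 0.2294k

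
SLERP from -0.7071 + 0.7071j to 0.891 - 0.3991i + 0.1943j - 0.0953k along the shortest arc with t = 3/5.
-0.939 + 0.2714i + 0.2009j + 0.0648k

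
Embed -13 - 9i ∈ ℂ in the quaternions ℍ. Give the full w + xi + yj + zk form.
-13 - 9i + 0j + 0k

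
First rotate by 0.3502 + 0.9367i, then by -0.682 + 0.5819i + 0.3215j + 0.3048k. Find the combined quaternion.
-0.7839 - 0.435i + 0.3981j - 0.1944k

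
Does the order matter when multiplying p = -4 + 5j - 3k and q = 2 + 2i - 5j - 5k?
Yes: pq = 2 - 48i + 24j + 4k ≠ 2 + 32i + 36j + 24k = qp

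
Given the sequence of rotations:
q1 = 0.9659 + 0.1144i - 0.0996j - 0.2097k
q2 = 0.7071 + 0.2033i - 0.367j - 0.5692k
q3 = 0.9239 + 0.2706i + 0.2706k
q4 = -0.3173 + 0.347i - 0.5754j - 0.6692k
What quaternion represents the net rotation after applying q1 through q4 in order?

q2 · q1 = 0.5038 + 0.2975i - 0.4474j - 0.6763k
q3 · q2 · q1 = 0.568 + 0.5323i - 0.1498j - 0.6096k
q4 · q3 · q2 · q1 = -0.8591 + 0.2787i - 0.424j + 0.0676k
-0.8591 + 0.2787i - 0.424j + 0.0676k


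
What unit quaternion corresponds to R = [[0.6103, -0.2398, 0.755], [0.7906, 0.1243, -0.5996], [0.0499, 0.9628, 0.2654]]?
0.7071 + 0.5524i + 0.2493j + 0.3643k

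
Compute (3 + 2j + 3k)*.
3 - 2j - 3k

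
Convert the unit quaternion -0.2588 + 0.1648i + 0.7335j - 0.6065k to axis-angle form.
axis = (0.1706, 0.7594, -0.6279), θ = 7π/6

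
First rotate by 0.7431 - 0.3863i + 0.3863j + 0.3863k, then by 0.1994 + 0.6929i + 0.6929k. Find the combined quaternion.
0.1482 + 0.1702i - 0.4583j + 0.8596k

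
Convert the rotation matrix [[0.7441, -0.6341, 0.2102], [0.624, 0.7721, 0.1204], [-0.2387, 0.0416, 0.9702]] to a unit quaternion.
0.9336 - 0.0211i + 0.1202j + 0.3369k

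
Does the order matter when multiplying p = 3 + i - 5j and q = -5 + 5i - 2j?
Yes: pq = -30 + 10i + 19j + 23k ≠ -30 + 10i + 19j - 23k = qp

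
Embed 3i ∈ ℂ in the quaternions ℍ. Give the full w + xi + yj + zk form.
0 + 3i + 0j + 0k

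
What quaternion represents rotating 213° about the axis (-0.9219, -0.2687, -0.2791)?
-0.284 - 0.8839i - 0.2576j - 0.2676k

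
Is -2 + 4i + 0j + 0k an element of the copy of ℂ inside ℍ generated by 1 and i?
Yes. The quaternion -2 + 4i has j- and k-coefficients y = z = 0, so it lies in the complex subalgebra spanned by 1 and i.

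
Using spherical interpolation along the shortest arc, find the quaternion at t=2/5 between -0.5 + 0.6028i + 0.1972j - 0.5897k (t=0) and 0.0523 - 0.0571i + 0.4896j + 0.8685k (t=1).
-0.3665 + 0.439i - 0.0972j - 0.8146k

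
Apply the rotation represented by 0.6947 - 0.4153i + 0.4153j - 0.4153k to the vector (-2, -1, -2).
(-2.696, 1.07, 0.766)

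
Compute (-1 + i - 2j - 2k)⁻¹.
-0.1 - 0.1i + 0.2j + 0.2k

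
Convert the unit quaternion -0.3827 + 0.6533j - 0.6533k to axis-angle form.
axis = (0, √2/2, -√2/2), θ = 5π/4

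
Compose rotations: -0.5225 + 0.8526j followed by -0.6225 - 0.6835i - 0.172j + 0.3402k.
0.4719 + 0.0671i - 0.4409j - 0.7605k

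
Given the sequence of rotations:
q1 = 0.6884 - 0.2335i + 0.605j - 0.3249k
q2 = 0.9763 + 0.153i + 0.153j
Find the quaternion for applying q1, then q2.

q2 · q1 = 0.6152 - 0.1724i + 0.7457j - 0.1889k
0.6152 - 0.1724i + 0.7457j - 0.1889k


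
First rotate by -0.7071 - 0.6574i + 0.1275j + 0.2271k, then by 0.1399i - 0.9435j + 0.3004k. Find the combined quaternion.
0.144 - 0.3515i + 0.4379j - 0.8148k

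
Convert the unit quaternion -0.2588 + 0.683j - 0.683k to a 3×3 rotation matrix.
[[-0.866, -0.3535, -0.3535], [0.3535, 0.067, -0.933], [0.3535, -0.933, 0.067]]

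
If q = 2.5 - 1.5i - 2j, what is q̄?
2.5 + 1.5i + 2j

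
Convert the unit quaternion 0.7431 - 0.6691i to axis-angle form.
axis = (-1, 0, 0), θ = 84°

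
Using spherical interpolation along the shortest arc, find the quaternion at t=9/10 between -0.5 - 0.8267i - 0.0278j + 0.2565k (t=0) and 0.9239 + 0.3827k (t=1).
-0.9383 - 0.1061i - 0.0036j - 0.3292k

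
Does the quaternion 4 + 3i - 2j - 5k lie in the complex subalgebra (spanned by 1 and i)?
No. The quaternion 4 + 3i - 2j - 5k has j-coefficient y = -2 and k-coefficient z = -5, not both zero, so it does not lie in the complex subalgebra spanned by 1 and i.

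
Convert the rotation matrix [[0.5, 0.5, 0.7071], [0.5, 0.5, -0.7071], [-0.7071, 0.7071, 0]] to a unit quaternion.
0.7071 + 0.5i + 0.5j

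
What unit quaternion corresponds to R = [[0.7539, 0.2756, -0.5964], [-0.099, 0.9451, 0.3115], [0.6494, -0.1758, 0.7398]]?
0.9272 - 0.1314i - 0.3359j - 0.101k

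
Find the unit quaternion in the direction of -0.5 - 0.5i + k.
-0.4082 - 0.4082i + 0.8165k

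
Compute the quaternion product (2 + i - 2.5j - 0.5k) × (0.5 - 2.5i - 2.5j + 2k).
-1.75 - 10.75i - 7j - 5k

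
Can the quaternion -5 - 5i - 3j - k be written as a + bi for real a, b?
No. The quaternion -5 - 5i - 3j - k has j-coefficient y = -3 and k-coefficient z = -1, not both zero, so it does not lie in the complex subalgebra spanned by 1 and i.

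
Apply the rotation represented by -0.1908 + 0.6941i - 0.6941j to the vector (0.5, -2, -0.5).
(1.813, -0.687, 0.861)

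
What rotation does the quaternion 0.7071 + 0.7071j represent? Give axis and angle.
axis = (0, 1, 0), θ = π/2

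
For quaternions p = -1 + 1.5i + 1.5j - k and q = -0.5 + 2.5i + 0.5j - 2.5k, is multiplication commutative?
No: pq = -6.5 - 6.5i ≠ -6.5 - 2.5j + 6k = qp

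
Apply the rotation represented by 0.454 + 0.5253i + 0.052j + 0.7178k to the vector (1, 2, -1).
(-2.031, -0.056, 1.367)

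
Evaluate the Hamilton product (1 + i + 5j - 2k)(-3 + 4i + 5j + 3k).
-26 + 26i - 21j - 6k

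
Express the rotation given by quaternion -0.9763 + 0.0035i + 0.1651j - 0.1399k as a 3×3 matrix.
[[0.9063, -0.272, -0.3234], [0.2743, 0.9608, -0.0394], [0.3214, -0.053, 0.9455]]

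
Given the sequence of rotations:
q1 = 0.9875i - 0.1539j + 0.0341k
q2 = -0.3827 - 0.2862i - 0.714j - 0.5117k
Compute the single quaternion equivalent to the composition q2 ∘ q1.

q2 · q1 = 0.1902 - 0.481i - 0.4366j + 0.7361k
0.1902 - 0.481i - 0.4366j + 0.7361k


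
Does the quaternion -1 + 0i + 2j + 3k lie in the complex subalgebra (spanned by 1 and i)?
No. The quaternion -1 + 2j + 3k has j-coefficient y = 2 and k-coefficient z = 3, not both zero, so it does not lie in the complex subalgebra spanned by 1 and i.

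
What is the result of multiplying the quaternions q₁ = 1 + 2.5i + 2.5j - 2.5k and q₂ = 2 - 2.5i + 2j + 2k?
8.25 + 12.5i + 8.25j + 8.25k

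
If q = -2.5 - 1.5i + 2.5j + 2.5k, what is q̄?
-2.5 + 1.5i - 2.5j - 2.5k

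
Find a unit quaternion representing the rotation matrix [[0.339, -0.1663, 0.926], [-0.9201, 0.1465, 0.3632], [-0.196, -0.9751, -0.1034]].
0.5878 - 0.5692i + 0.4772j - 0.3206k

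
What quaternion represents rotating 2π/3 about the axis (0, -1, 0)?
0.5 - 0.866j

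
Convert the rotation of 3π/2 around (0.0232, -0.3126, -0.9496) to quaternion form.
-0.7071 + 0.0164i - 0.221j - 0.6715k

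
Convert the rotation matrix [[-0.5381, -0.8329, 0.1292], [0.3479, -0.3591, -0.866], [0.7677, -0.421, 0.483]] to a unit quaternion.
0.3827 + 0.2907i - 0.4171j + 0.7714k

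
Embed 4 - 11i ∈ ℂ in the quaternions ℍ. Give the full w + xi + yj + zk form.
4 - 11i + 0j + 0k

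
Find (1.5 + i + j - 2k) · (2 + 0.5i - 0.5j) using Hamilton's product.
3 + 1.75i + 0.25j - 5k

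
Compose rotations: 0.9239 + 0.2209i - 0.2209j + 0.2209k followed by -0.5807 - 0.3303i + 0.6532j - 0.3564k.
-0.2405 - 0.3679i + 0.726j - 0.5289k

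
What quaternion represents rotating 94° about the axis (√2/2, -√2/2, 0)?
0.682 + 0.5171i - 0.5171j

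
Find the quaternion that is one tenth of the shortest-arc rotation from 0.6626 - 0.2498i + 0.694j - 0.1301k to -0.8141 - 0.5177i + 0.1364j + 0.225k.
0.7335 - 0.1697i + 0.6402j - 0.1525k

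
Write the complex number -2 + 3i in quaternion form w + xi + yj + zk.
-2 + 3i + 0j + 0k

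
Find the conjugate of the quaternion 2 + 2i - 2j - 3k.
2 - 2i + 2j + 3k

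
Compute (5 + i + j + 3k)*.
5 - i - j - 3k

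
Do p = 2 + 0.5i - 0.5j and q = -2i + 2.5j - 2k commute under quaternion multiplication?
No: pq = 2.25 - 3i + 6j - 3.75k ≠ 2.25 - 5i + 4j - 4.25k = qp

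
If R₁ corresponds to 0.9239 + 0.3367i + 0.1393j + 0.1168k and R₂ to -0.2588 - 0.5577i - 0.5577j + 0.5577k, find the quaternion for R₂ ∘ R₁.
-0.0388 - 0.7452i - 0.2984j + 0.5951k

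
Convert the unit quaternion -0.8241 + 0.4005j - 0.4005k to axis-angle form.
axis = (0, √2/2, -√2/2), θ = 291°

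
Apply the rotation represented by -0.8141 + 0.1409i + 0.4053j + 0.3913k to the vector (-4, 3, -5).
(3.541, 1.321, -5.976)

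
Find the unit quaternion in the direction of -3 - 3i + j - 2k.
-0.6255 - 0.6255i + 0.2085j - 0.417k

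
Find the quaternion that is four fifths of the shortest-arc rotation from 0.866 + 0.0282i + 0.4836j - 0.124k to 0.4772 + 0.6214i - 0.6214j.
0.6878 + 0.5807i - 0.4341j - 0.0355k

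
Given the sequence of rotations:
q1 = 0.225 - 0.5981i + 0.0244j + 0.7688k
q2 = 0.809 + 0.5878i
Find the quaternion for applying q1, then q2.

q2 · q1 = 0.5336 - 0.3516i - 0.4322j + 0.6363k
0.5336 - 0.3516i - 0.4322j + 0.6363k


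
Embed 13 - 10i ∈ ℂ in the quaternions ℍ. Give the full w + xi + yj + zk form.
13 - 10i + 0j + 0k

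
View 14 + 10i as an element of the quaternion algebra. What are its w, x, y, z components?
14 + 10i + 0j + 0k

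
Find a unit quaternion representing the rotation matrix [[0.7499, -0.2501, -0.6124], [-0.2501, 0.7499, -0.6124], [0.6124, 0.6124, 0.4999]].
0.866 + 0.3536i - 0.3536j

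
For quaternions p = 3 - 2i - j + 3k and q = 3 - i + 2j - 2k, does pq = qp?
No: pq = 15 - 13i - 4j - 2k ≠ 15 - 5i + 10j + 8k = qp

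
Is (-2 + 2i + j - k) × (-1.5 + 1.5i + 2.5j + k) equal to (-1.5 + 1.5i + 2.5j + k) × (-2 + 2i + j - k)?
No: pq = -1.5 - 2.5i - 10j + 3k ≠ -1.5 - 9.5i - 3j - 4k = qp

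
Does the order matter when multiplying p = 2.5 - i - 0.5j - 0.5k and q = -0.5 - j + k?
Yes: pq = -1.25 - 0.5i - 1.25j + 3.75k ≠ -1.25 + 1.5i - 3.25j + 1.75k = qp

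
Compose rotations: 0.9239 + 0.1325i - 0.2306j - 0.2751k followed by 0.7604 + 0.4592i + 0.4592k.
0.768 + 0.6309i + 0.0118j + 0.1092k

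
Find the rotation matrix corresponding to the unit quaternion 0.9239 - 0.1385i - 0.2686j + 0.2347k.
[[0.7455, -0.3593, -0.5613], [0.5081, 0.8515, 0.1298], [0.4313, -0.382, 0.8173]]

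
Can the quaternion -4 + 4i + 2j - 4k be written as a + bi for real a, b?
No. The quaternion -4 + 4i + 2j - 4k has j-coefficient y = 2 and k-coefficient z = -4, not both zero, so it does not lie in the complex subalgebra spanned by 1 and i.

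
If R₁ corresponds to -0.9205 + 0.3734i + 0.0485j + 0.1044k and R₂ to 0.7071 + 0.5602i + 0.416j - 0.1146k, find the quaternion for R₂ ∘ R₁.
-0.8683 - 0.2026i - 0.4499j + 0.0511k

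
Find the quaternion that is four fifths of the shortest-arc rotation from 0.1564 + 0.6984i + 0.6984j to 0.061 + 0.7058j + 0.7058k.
0.0898 + 0.1675i + 0.7729j + 0.6054k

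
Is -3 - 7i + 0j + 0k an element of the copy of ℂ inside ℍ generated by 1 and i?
Yes. The quaternion -3 - 7i has j- and k-coefficients y = z = 0, so it lies in the complex subalgebra spanned by 1 and i.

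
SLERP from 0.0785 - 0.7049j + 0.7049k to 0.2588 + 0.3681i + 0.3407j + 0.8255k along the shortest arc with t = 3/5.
0.222 + 0.2604i - 0.1082j + 0.9334k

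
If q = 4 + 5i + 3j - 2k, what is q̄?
4 - 5i - 3j + 2k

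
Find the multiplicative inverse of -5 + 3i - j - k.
-0.1389 - 0.0833i + 0.0278j + 0.0278k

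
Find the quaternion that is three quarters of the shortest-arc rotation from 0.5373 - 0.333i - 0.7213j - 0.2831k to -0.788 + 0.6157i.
0.7805 - 0.5852i - 0.2049j - 0.0804k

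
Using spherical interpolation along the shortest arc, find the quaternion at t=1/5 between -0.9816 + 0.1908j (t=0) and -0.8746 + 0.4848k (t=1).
-0.9826 + 0.1554j + 0.1016k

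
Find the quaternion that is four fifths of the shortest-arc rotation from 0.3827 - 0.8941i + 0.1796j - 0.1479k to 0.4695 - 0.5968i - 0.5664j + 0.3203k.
0.4882 - 0.7159i - 0.439j + 0.2374k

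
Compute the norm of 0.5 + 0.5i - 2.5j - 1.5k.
3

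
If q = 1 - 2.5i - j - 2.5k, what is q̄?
1 + 2.5i + j + 2.5k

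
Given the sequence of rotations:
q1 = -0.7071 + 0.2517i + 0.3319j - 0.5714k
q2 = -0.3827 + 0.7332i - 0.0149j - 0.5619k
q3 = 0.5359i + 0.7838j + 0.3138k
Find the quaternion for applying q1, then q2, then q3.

q2 · q1 = -0.2301 - 0.4198i + 0.161j + 0.8631k
q3 · q2 · q1 = -0.1721 + 0.5027i - 0.7746j + 0.3431k
-0.1721 + 0.5027i - 0.7746j + 0.3431k


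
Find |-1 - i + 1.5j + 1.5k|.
2.55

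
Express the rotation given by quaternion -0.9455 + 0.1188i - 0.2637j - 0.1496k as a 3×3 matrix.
[[0.8162, -0.3455, 0.4631], [0.2202, 0.927, 0.3035], [-0.5342, -0.1458, 0.8327]]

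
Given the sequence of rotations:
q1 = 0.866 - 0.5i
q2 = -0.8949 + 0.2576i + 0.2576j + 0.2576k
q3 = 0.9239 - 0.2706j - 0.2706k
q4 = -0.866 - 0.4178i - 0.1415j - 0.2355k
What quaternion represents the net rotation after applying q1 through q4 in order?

q2 · q1 = -0.6462 + 0.6705i + 0.0943j + 0.3519k
q3 · q2 · q1 = -0.4763 + 0.5498i + 0.0805j + 0.6814k
q4 · q3 · q2 · q1 = 0.814 - 0.3546i + 0.1529j - 0.4338k
0.814 - 0.3546i + 0.1529j - 0.4338k


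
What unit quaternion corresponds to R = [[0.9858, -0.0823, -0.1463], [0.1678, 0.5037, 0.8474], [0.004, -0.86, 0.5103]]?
0.866 - 0.4929i - 0.0434j + 0.0722k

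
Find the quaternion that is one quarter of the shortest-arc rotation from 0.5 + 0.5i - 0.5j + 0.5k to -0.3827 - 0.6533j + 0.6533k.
0.2952 + 0.4114i - 0.6098j + 0.6098k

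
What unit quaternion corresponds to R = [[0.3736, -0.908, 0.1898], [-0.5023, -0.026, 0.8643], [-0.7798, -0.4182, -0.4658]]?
-0.4695 + 0.6829i - 0.5163j - 0.216k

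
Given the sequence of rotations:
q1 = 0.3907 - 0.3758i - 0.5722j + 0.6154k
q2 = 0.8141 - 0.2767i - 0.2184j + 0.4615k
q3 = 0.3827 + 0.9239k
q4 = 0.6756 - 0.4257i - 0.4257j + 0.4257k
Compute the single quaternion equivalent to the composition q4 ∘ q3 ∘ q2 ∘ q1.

q2 · q1 = -0.1949 - 0.2844i - 0.5543j + 0.7576k
q3 · q2 · q1 = -0.7745 + 0.4033i - 0.4749j + 0.1099k
q4 · q3 · q2 · q1 = -0.6005 + 0.7576i + 0.2273j + 0.1184k
-0.6005 + 0.7576i + 0.2273j + 0.1184k


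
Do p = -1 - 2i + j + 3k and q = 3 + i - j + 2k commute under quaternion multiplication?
No: pq = -6 - 2i + 11j + 8k ≠ -6 - 12i - 3j + 6k = qp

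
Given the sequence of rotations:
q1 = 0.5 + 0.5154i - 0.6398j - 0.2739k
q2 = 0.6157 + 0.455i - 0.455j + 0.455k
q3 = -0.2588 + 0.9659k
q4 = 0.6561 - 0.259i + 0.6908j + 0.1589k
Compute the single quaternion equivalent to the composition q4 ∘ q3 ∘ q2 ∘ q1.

q2 · q1 = -0.0931 + 0.9606i - 0.2623j + 0.0023k
q3 · q2 · q1 = 0.0219 + 0.0048i + 0.9957j - 0.0905k
q4 · q3 · q2 · q1 = -0.6578 - 0.2233i + 0.6457j - 0.3171k
-0.6578 - 0.2233i + 0.6457j - 0.3171k


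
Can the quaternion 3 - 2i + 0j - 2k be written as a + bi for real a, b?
No. The quaternion 3 - 2i - 2k has j-coefficient y = 0 and k-coefficient z = -2, not both zero, so it does not lie in the complex subalgebra spanned by 1 and i.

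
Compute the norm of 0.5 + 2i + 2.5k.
3.24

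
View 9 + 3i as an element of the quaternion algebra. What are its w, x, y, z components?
9 + 3i + 0j + 0k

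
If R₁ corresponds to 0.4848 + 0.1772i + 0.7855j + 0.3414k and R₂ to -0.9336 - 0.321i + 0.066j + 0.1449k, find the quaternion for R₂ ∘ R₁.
-0.497 - 0.4123i - 0.5661j - 0.5123k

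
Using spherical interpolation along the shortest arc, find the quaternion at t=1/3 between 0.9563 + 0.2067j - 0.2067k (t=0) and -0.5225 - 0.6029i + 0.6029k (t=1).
0.8858 + 0.2272i + 0.1489j - 0.3761k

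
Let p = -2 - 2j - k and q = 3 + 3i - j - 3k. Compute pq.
-11 - i - 7j + 9k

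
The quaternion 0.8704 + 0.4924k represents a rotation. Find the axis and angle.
axis = (0, 0, 1), θ = 59°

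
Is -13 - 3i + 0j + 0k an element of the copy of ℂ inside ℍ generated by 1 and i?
Yes. The quaternion -13 - 3i has j- and k-coefficients y = z = 0, so it lies in the complex subalgebra spanned by 1 and i.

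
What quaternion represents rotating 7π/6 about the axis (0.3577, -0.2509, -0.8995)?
-0.2588 + 0.3455i - 0.2424j - 0.8689k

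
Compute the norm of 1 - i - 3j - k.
√12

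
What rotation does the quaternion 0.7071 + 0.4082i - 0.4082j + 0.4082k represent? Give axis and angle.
axis = (√3/3, -√3/3, √3/3), θ = π/2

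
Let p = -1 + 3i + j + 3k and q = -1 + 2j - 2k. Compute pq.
5 - 11i + 3j + 5k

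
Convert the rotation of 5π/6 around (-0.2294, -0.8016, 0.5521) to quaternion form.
0.2588 - 0.2216i - 0.7743j + 0.5333k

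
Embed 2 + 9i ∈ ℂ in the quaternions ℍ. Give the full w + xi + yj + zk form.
2 + 9i + 0j + 0k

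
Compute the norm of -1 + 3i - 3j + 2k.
√23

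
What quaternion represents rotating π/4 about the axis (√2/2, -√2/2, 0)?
0.9239 + 0.2706i - 0.2706j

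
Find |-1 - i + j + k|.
2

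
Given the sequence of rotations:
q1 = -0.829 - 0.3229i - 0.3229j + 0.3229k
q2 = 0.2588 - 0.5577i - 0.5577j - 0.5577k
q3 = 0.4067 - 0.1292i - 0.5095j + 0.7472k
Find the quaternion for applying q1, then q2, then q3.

q2 · q1 = -0.3946 + 0.0186i + 0.7389j + 0.5459k
q3 · q2 · q1 = -0.1895 - 0.7717i + 0.586j - 0.1588k
-0.1895 - 0.7717i + 0.586j - 0.1588k


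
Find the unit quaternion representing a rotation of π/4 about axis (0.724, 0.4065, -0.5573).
0.9239 + 0.2771i + 0.1556j - 0.2133k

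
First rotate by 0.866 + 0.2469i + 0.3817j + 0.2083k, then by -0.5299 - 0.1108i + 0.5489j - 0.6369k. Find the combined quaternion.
-0.5084 + 0.1307i + 0.1389j - 0.8397k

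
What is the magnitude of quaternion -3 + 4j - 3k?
√34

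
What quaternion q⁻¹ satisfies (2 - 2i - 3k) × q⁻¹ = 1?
0.1176 + 0.1176i + 0.1765k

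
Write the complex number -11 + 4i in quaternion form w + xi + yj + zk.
-11 + 4i + 0j + 0k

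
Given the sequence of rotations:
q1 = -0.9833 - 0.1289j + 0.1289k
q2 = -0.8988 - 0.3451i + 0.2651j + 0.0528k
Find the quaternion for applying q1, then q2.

q2 · q1 = 0.9112 + 0.3803i - 0.1003j - 0.1233k
0.9112 + 0.3803i - 0.1003j - 0.1233k


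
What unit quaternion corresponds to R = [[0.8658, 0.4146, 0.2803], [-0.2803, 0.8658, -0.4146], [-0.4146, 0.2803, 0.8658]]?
0.9483 + 0.1832i + 0.1832j - 0.1832k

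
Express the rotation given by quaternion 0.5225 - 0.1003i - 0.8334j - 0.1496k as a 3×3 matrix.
[[-0.4339, 0.3235, -0.8409], [0.0108, 0.9351, 0.3542], [0.9009, 0.1445, -0.4092]]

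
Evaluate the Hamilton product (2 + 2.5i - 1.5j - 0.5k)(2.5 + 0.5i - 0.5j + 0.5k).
3.25 + 6.25i - 6.25j - 0.75k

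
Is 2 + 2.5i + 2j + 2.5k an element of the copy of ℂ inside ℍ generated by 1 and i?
No. The quaternion 2 + 2.5i + 2j + 2.5k has j-coefficient y = 2 and k-coefficient z = 2.5, not both zero, so it does not lie in the complex subalgebra spanned by 1 and i.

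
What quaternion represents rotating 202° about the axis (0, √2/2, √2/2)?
-0.1908 + 0.6941j + 0.6941k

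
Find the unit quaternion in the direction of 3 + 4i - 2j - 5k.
0.4082 + 0.5443i - 0.2722j - 0.6804k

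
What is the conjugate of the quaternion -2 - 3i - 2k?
-2 + 3i + 2k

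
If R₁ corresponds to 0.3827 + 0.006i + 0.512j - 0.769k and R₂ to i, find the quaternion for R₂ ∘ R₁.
-0.006 + 0.3827i + 0.769j + 0.512k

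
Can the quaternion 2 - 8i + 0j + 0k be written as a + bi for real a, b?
Yes. The quaternion 2 - 8i has j- and k-coefficients y = z = 0, so it lies in the complex subalgebra spanned by 1 and i.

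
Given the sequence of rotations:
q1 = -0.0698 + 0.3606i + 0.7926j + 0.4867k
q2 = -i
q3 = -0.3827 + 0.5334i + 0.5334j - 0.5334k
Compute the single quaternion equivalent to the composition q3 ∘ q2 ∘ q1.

q2 · q1 = 0.3606 + 0.0698i + 0.4867j - 0.7926k
q3 · q2 · q1 = -0.8576 + 0.0025i + 0.3916j + 0.3334k
-0.8576 + 0.0025i + 0.3916j + 0.3334k


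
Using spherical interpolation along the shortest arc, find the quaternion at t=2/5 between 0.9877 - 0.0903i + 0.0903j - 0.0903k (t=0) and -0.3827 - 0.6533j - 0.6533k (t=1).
0.8837 - 0.0636i + 0.3852j + 0.2581k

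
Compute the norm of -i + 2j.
√5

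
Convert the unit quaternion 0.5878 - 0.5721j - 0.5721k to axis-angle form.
axis = (0, -√2/2, -√2/2), θ = 108°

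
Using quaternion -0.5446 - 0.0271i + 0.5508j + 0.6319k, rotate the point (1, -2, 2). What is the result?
(-2.991, 0.215, -0.102)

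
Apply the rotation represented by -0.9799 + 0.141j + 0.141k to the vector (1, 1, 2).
(0.644, 0.763, 2.237)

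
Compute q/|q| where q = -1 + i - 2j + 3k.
-0.2582 + 0.2582i - 0.5164j + 0.7746k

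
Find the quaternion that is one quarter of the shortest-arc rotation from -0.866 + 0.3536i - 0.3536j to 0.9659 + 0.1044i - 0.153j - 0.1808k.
-0.9388 + 0.2476i - 0.2344j + 0.0492k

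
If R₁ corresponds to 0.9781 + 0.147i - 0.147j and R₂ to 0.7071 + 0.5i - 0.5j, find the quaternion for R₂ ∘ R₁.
0.5446 + 0.593i - 0.593j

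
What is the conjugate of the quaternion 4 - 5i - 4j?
4 + 5i + 4j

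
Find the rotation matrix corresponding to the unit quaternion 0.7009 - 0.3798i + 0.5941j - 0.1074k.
[[0.271, -0.3007, 0.9144], [-0.6018, 0.6884, 0.4048], [-0.7512, -0.66, 0.0056]]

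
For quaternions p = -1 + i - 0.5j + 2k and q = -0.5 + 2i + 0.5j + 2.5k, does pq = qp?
No: pq = -6.25 - 4.75i + 1.25j - 2k ≠ -6.25 - 0.25i - 1.75j - 5k = qp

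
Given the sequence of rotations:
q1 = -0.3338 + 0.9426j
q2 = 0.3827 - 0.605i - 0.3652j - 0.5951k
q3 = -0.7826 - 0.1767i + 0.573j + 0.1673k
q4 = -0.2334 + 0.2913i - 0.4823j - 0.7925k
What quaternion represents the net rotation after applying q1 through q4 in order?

q2 · q1 = 0.2165 + 0.7629i + 0.4826j - 0.3716k
q3 · q2 · q1 = -0.249 - 0.929i - 0.1917j - 0.1954k
q4 · q3 · q2 · q1 = 0.0814 + 0.0866i + 0.958j - 0.261k
0.0814 + 0.0866i + 0.958j - 0.261k


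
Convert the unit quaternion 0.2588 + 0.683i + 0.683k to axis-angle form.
axis = (√2/2, 0, √2/2), θ = 5π/6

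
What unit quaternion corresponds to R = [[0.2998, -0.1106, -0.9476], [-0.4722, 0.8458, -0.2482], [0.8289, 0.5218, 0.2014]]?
0.766 + 0.2513i - 0.5798j - 0.118k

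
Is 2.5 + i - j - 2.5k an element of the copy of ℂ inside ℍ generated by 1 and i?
No. The quaternion 2.5 + i - j - 2.5k has j-coefficient y = -1 and k-coefficient z = -2.5, not both zero, so it does not lie in the complex subalgebra spanned by 1 and i.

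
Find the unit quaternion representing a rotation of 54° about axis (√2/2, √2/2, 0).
0.891 + 0.321i + 0.321j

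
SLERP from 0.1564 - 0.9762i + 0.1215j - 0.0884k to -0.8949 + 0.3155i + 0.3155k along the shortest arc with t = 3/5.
0.6858 - 0.6783i + 0.0576j - 0.2575k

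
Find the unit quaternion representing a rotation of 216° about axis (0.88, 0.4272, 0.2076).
-0.309 + 0.8369i + 0.4063j + 0.1974k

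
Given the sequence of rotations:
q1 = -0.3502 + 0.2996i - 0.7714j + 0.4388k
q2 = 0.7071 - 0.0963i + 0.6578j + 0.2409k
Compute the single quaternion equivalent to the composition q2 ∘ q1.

q2 · q1 = 0.1829 + 0.72i - 0.6614j + 0.1031k
0.1829 + 0.72i - 0.6614j + 0.1031k


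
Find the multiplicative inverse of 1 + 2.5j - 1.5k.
0.1053 - 0.2632j + 0.1579k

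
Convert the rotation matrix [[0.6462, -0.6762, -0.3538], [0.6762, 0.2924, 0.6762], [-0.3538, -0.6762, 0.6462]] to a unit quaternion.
0.8039 - 0.4206i + 0.4206k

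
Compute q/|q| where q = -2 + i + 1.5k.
-0.7428 + 0.3714i + 0.5571k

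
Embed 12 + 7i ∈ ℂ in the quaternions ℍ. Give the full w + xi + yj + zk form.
12 + 7i + 0j + 0k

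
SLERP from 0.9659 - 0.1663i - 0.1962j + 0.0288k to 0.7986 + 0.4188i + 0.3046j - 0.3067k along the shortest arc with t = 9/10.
0.848 + 0.3679i + 0.259j - 0.28k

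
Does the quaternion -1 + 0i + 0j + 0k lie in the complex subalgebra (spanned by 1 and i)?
Yes. The quaternion -1 has j- and k-coefficients y = z = 0, so it lies in the complex subalgebra spanned by 1 and i.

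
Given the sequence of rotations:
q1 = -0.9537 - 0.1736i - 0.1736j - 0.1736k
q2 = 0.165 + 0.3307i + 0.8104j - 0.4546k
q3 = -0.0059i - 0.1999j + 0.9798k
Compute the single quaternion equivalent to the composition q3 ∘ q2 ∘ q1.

q2 · q1 = -0.0382 - 0.5636i - 0.6652j + 0.4882k
q3 · q2 · q1 = -0.6146 + 0.5544i - 0.5417j - 0.1462k
-0.6146 + 0.5544i - 0.5417j - 0.1462k


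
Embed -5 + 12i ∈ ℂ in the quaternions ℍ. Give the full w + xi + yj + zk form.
-5 + 12i + 0j + 0k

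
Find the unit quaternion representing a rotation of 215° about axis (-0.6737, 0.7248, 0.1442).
-0.3007 - 0.6425i + 0.6913j + 0.1375k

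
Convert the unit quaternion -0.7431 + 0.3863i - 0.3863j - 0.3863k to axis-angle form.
axis = (√3/3, -√3/3, -√3/3), θ = 276°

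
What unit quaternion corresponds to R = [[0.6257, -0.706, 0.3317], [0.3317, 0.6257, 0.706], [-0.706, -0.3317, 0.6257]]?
0.8481 - 0.3059i + 0.3059j + 0.3059k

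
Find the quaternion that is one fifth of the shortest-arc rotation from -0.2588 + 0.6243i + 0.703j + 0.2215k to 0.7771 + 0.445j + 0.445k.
-0.021 + 0.5653i + 0.7588j + 0.3228k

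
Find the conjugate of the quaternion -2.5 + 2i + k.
-2.5 - 2i - k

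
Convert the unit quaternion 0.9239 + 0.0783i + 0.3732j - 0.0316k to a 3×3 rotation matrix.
[[0.7194, 0.1168, 0.6847], [0.0001, 0.9857, -0.1683], [-0.6945, 0.1211, 0.7092]]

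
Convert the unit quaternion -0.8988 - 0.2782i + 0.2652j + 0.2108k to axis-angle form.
axis = (-0.6346, 0.605, 0.4809), θ = 308°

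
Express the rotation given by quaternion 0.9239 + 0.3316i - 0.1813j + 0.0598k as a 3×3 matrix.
[[0.9271, -0.2307, -0.2953], [-0.0097, 0.7729, -0.6344], [0.3747, 0.591, 0.7143]]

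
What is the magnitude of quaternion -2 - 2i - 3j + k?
√18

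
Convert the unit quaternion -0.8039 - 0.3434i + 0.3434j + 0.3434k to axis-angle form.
axis = (-√3/3, √3/3, √3/3), θ = 287°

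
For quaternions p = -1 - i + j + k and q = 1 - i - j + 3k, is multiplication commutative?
No: pq = -4 + 4i + 4j ≠ -4 - 4i - 4k = qp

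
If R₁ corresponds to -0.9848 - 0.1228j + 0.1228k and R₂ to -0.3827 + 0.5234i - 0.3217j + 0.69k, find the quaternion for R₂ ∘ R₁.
0.2526 - 0.4702i + 0.2995j - 0.7908k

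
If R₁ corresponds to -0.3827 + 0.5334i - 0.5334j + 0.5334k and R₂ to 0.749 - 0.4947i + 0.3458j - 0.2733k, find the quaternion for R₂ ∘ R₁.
0.3075 + 0.6275i - 0.4138j + 0.5835k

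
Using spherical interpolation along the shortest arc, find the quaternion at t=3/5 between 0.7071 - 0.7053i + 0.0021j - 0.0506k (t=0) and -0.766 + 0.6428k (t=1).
0.8325 - 0.3225i + 0.001j - 0.4505k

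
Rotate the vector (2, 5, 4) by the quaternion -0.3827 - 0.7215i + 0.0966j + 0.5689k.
(-1.431, -6.361, 1.578)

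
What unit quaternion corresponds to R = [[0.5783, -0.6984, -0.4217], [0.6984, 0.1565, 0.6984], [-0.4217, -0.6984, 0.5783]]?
0.7604 - 0.4592i + 0.4592k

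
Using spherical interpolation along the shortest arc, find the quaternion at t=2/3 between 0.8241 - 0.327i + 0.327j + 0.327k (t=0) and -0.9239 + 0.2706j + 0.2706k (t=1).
0.987 - 0.1251i - 0.0717j - 0.0717k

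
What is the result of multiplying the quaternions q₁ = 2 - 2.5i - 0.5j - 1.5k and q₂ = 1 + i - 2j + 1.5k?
5.75 - 4.25i - 2.25j + 7k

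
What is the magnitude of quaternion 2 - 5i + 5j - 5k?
√79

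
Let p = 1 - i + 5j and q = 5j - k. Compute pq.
-25 - 5i + 4j - 6k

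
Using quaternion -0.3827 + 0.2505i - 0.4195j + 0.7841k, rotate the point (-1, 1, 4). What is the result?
(3.827, -1.409, 1.169)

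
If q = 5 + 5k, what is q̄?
5 - 5k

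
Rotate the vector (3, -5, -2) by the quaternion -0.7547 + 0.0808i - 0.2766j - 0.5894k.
(4.484, 0.178, -4.227)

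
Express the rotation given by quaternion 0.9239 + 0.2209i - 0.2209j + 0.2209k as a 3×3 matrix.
[[0.8048, -0.5058, -0.3106], [0.3106, 0.8048, -0.5058], [0.5058, 0.3106, 0.8048]]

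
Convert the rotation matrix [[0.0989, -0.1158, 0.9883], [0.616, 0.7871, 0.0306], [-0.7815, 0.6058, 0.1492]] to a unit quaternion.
0.7133 + 0.2016i + 0.6203j + 0.2565k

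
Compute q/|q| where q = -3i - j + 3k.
-0.6882i - 0.2294j + 0.6882k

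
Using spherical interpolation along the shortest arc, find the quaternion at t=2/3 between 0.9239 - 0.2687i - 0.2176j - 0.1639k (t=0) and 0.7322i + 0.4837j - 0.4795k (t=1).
0.411 - 0.7065i - 0.4846j + 0.3115k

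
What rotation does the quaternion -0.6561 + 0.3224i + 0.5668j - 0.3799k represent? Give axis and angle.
axis = (0.4272, 0.7511, -0.5034), θ = 262°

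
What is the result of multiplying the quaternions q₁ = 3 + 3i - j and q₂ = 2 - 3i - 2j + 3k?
13 - 6i - 17j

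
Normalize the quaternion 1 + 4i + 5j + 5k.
0.1222 + 0.4887i + 0.6108j + 0.6108k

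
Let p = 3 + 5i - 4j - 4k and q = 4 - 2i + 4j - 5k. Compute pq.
18 + 50i + 29j - 19k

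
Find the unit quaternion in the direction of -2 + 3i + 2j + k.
-0.4714 + 0.7071i + 0.4714j + 0.2357k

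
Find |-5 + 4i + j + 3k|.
√51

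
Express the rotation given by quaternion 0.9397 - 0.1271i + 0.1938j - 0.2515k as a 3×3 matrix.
[[0.7984, 0.4234, 0.4282], [-0.5219, 0.8412, 0.1414], [-0.3003, -0.3364, 0.8926]]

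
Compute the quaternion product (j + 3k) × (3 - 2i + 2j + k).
-5 - 5i - 3j + 11k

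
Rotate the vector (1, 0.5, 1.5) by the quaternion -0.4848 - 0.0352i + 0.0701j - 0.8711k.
(-0.962, 0.345, 1.567)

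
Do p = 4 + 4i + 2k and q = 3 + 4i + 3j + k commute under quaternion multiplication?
No: pq = -6 + 22i + 16j + 22k ≠ -6 + 34i + 8j - 2k = qp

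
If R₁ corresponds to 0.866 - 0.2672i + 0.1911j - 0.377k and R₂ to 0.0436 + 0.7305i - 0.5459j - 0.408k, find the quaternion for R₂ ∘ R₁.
0.1835 + 0.9047i - 0.08j - 0.376k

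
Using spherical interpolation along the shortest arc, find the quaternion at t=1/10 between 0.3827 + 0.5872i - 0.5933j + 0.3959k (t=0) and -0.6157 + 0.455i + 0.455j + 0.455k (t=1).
0.4679 + 0.5067i - 0.65j + 0.3192k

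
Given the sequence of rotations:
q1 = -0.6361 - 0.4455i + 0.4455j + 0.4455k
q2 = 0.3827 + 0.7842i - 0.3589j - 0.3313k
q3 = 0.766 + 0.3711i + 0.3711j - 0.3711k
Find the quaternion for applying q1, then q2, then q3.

q2 · q1 = 0.4134 - 0.6816i + 0.197j + 0.5707k
q3 · q2 · q1 = 0.7083 - 0.0838i + 0.3455j + 0.6098k
0.7083 - 0.0838i + 0.3455j + 0.6098k


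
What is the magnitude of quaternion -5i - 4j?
√41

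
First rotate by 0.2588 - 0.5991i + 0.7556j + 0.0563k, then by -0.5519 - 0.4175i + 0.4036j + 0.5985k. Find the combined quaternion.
-0.7316 - 0.2069i - 0.6476j + 0.0502k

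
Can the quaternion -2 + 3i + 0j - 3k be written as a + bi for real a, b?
No. The quaternion -2 + 3i - 3k has j-coefficient y = 0 and k-coefficient z = -3, not both zero, so it does not lie in the complex subalgebra spanned by 1 and i.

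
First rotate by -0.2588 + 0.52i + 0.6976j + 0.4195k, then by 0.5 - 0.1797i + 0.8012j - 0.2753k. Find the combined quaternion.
-0.4794 + 0.8347i + 0.0737j - 0.261k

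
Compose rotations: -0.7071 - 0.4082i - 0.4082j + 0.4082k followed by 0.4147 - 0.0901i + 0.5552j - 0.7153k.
0.1886 - 0.1709i - 0.2331j + 0.9385k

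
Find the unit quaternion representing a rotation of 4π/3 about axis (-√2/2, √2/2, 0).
-0.5 - 0.6124i + 0.6124j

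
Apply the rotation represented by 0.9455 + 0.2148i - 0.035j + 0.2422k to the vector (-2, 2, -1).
(-2.744, 1.118, -0.467)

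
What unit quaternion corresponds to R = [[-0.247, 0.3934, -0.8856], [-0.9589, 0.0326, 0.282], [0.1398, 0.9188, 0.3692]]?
0.5373 + 0.2963i - 0.4771j - 0.6292k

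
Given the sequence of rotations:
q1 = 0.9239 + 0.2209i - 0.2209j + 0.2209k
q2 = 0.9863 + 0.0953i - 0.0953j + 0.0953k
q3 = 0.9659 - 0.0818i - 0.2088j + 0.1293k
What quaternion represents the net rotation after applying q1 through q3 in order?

q2 · q1 = 0.8481 + 0.3059i - 0.3059j + 0.3059k
q3 · q2 · q1 = 0.7408 + 0.2018i - 0.408j + 0.494k
0.7408 + 0.2018i - 0.408j + 0.494k
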